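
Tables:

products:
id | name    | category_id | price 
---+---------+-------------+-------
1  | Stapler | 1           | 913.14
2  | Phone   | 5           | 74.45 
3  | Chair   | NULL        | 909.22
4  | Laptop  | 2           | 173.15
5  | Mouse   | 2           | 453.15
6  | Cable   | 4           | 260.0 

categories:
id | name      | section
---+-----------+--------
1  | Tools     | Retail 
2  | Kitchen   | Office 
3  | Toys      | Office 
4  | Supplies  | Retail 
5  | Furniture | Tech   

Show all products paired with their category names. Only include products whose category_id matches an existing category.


INNER JOIN keeps only products rows whose category_id matches an id in categories. Walk through each product:
  - product 1 (Stapler): category_id=1 -> matches Tools
  - product 2 (Phone): category_id=5 -> matches Furniture
  - product 3 (Chair): category_id=NULL, no match -> dropped
  - product 4 (Laptop): category_id=2 -> matches Kitchen
  - product 5 (Mouse): category_id=2 -> matches Kitchen
  - product 6 (Cable): category_id=4 -> matches Supplies
So 1 of 6 rows is dropped.

SQL:
SELECT a.name, b.name AS category
FROM products a
INNER JOIN categories b ON a.category_id = b.id

Result:
name    | category 
--------+----------
Stapler | Tools    
Phone   | Furniture
Laptop  | Kitchen  
Mouse   | Kitchen  
Cable   | Supplies 


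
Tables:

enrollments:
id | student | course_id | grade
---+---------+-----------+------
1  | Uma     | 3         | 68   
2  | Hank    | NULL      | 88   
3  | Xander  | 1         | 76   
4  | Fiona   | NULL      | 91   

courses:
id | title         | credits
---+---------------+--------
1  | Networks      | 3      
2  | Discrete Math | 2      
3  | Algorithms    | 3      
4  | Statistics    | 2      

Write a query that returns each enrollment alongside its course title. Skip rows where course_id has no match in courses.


INNER JOIN keeps only enrollments rows whose course_id matches an id in courses. Walk through each enrollment:
  - enrollment 1 (Uma): course_id=3 -> matches Algorithms
  - enrollment 2 (Hank): course_id=NULL, no match -> dropped
  - enrollment 3 (Xander): course_id=1 -> matches Networks
  - enrollment 4 (Fiona): course_id=NULL, no match -> dropped
So 2 of 4 rows are dropped.

SQL:
SELECT a.student, b.title AS course
FROM enrollments a
INNER JOIN courses b ON a.course_id = b.id

Result:
student | course    
--------+-----------
Uma     | Algorithms
Xander  | Networks  


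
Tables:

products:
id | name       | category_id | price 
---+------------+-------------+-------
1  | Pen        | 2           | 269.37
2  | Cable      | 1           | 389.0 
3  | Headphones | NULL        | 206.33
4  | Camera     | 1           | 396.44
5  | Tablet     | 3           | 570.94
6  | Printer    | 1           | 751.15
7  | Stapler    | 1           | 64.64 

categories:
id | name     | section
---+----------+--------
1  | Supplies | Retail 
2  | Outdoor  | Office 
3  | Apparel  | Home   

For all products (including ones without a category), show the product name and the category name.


LEFT JOIN keeps every row from products (the left table); where category_id has no match in categories, the category columns become NULL. Walk through each product:
  - product 1 (Pen): category_id=2 -> matches Outdoor
  - product 2 (Cable): category_id=1 -> matches Supplies
  - product 3 (Headphones): category_id=NULL, no match -> kept with NULL
  - product 4 (Camera): category_id=1 -> matches Supplies
  - product 5 (Tablet): category_id=3 -> matches Apparel
  - product 6 (Printer): category_id=1 -> matches Supplies
  - product 7 (Stapler): category_id=1 -> matches Supplies
All 7 rows appear; 1 has NULL category.

SQL:
SELECT a.name, b.name AS category
FROM products a
LEFT JOIN categories b ON a.category_id = b.id

Result:
name       | category
-----------+---------
Pen        | Outdoor 
Cable      | Supplies
Headphones | NULL    
Camera     | Supplies
Tablet     | Apparel 
Printer    | Supplies
Stapler    | Supplies


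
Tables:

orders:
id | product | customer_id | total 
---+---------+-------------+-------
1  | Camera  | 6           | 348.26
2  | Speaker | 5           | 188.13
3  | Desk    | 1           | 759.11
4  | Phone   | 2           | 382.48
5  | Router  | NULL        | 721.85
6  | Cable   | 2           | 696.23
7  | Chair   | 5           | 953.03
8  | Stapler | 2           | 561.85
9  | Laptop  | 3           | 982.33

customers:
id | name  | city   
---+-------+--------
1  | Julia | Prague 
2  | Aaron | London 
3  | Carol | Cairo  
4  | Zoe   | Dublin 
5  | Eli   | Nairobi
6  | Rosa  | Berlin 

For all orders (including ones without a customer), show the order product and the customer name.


LEFT JOIN keeps every row from orders (the left table); where customer_id has no match in customers, the customer columns become NULL. Walk through each order:
  - order 1 (Camera): customer_id=6 -> matches Rosa
  - order 2 (Speaker): customer_id=5 -> matches Eli
  - order 3 (Desk): customer_id=1 -> matches Julia
  - order 4 (Phone): customer_id=2 -> matches Aaron
  - order 5 (Router): customer_id=NULL, no match -> kept with NULL
  - order 6 (Cable): customer_id=2 -> matches Aaron
  - order 7 (Chair): customer_id=5 -> matches Eli
  - order 8 (Stapler): customer_id=2 -> matches Aaron
  - order 9 (Laptop): customer_id=3 -> matches Carol
All 9 rows appear; 1 has NULL customer.

SQL:
SELECT a.product, b.name AS customer
FROM orders a
LEFT JOIN customers b ON a.customer_id = b.id

Result:
product | customer
--------+---------
Camera  | Rosa    
Speaker | Eli     
Desk    | Julia   
Phone   | Aaron   
Router  | NULL    
Cable   | Aaron   
Chair   | Eli     
Stapler | Aaron   
Laptop  | Carol   


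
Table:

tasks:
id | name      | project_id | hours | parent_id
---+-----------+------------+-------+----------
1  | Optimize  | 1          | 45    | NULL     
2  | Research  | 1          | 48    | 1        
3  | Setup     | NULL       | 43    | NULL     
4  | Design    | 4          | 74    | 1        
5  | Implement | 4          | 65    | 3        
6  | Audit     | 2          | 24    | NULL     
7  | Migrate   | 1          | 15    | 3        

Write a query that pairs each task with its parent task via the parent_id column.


This is a self-join: tasks is joined to a second copy of itself, matching each row's parent_id to another row's id. Use LEFT JOIN so rows with parent_id=NULL are kept.
  - task 1 (Optimize): parent_id=NULL -> NULL
  - task 2 (Research): parent_id=1 -> Optimize
  - task 3 (Setup): parent_id=NULL -> NULL
  - task 4 (Design): parent_id=1 -> Optimize
  - task 5 (Implement): parent_id=3 -> Setup
  - task 6 (Audit): parent_id=NULL -> NULL
  - task 7 (Migrate): parent_id=3 -> Setup

SQL:
SELECT a.name AS item, b.name AS parent
FROM tasks a
LEFT JOIN tasks b ON a.parent_id = b.id

Result:
item      | parent  
----------+---------
Optimize  | NULL    
Research  | Optimize
Setup     | NULL    
Design    | Optimize
Implement | Setup   
Audit     | NULL    
Migrate   | Setup   


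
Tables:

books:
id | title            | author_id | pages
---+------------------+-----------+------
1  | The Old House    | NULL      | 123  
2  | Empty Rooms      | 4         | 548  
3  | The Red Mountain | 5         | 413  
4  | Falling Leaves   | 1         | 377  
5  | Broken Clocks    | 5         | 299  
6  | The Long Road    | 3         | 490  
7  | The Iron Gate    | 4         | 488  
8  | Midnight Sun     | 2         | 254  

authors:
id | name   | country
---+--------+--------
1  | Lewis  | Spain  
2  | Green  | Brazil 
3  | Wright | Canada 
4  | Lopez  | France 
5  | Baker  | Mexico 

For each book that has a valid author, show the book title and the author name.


INNER JOIN keeps only books rows whose author_id matches an id in authors. Walk through each book:
  - book 1 (The Old House): author_id=NULL, no match -> dropped
  - book 2 (Empty Rooms): author_id=4 -> matches Lopez
  - book 3 (The Red Mountain): author_id=5 -> matches Baker
  - book 4 (Falling Leaves): author_id=1 -> matches Lewis
  - book 5 (Broken Clocks): author_id=5 -> matches Baker
  - book 6 (The Long Road): author_id=3 -> matches Wright
  - book 7 (The Iron Gate): author_id=4 -> matches Lopez
  - book 8 (Midnight Sun): author_id=2 -> matches Green
So 1 of 8 rows is dropped.

SQL:
SELECT a.title, b.name AS author
FROM books a
INNER JOIN authors b ON a.author_id = b.id

Result:
title            | author
-----------------+-------
Empty Rooms      | Lopez 
The Red Mountain | Baker 
Falling Leaves   | Lewis 
Broken Clocks    | Baker 
The Long Road    | Wright
The Iron Gate    | Lopez 
Midnight Sun     | Green 


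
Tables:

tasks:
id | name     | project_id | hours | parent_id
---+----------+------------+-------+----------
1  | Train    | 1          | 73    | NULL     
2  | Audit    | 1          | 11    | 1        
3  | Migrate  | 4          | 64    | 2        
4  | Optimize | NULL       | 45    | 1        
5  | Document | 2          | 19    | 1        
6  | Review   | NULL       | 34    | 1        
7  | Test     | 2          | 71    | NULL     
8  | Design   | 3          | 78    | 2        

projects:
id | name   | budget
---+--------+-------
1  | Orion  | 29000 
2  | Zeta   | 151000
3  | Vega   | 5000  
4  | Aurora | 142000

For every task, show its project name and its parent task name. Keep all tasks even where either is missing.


Two LEFT JOINs from the same base table tasks: one to projects via project_id, one to tasks itself via parent_id. Both are LEFT so every task is preserved.
Match against projects:
  - task 1 (Train): project_id=1 -> matches Orion
  - task 2 (Audit): project_id=1 -> matches Orion
  - task 3 (Migrate): project_id=4 -> matches Aurora
  - task 4 (Optimize): project_id=NULL, no match -> kept with NULL
  - task 5 (Document): project_id=2 -> matches Zeta
  - task 6 (Review): project_id=NULL, no match -> kept with NULL
  - task 7 (Test): project_id=2 -> matches Zeta
  - task 8 (Design): project_id=3 -> matches Vega
Match against tasks (self):
  - task 1 (Train): parent_id=NULL -> NULL
  - task 2 (Audit): parent_id=1 -> Train
  - task 3 (Migrate): parent_id=2 -> Audit
  - task 4 (Optimize): parent_id=1 -> Train
  - task 5 (Document): parent_id=1 -> Train
  - task 6 (Review): parent_id=1 -> Train
  - task 7 (Test): parent_id=NULL -> NULL
  - task 8 (Design): parent_id=2 -> Audit

SQL:
SELECT a.name, b.name AS project, c.name AS parent
FROM tasks a
LEFT JOIN projects b ON a.project_id = b.id
LEFT JOIN tasks c ON a.parent_id = c.id

Result:
name     | project | parent
---------+---------+-------
Train    | Orion   | NULL  
Audit    | Orion   | Train 
Migrate  | Aurora  | Audit 
Optimize | NULL    | Train 
Document | Zeta    | Train 
Review   | NULL    | Train 
Test     | Zeta    | NULL  
Design   | Vega    | Audit 


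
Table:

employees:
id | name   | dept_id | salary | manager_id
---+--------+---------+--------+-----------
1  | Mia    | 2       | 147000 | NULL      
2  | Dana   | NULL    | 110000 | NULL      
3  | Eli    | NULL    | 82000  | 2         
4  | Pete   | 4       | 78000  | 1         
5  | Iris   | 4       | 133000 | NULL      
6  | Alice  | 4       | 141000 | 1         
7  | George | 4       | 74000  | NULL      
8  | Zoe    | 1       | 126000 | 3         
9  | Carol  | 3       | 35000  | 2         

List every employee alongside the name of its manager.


This is a self-join: employees is joined to a second copy of itself, matching each row's manager_id to another row's id. Use LEFT JOIN so rows with manager_id=NULL are kept.
  - employee 1 (Mia): manager_id=NULL -> NULL
  - employee 2 (Dana): manager_id=NULL -> NULL
  - employee 3 (Eli): manager_id=2 -> Dana
  - employee 4 (Pete): manager_id=1 -> Mia
  - employee 5 (Iris): manager_id=NULL -> NULL
  - employee 6 (Alice): manager_id=1 -> Mia
  - employee 7 (George): manager_id=NULL -> NULL
  - employee 8 (Zoe): manager_id=3 -> Eli
  - employee 9 (Carol): manager_id=2 -> Dana

SQL:
SELECT a.name AS item, b.name AS manager
FROM employees a
LEFT JOIN employees b ON a.manager_id = b.id

Result:
item   | manager
-------+--------
Mia    | NULL   
Dana   | NULL   
Eli    | Dana   
Pete   | Mia    
Iris   | NULL   
Alice  | Mia    
George | NULL   
Zoe    | Eli    
Carol  | Dana   


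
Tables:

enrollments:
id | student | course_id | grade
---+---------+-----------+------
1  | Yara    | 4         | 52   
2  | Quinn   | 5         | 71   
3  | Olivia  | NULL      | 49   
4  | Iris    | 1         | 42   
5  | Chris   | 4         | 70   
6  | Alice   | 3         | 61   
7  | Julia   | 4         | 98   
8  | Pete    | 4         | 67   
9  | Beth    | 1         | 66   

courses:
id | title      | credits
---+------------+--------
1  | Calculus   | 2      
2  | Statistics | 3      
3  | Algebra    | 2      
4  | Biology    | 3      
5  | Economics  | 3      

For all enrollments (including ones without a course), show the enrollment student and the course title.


LEFT JOIN keeps every row from enrollments (the left table); where course_id has no match in courses, the course columns become NULL. Walk through each enrollment:
  - enrollment 1 (Yara): course_id=4 -> matches Biology
  - enrollment 2 (Quinn): course_id=5 -> matches Economics
  - enrollment 3 (Olivia): course_id=NULL, no match -> kept with NULL
  - enrollment 4 (Iris): course_id=1 -> matches Calculus
  - enrollment 5 (Chris): course_id=4 -> matches Biology
  - enrollment 6 (Alice): course_id=3 -> matches Algebra
  - enrollment 7 (Julia): course_id=4 -> matches Biology
  - enrollment 8 (Pete): course_id=4 -> matches Biology
  - enrollment 9 (Beth): course_id=1 -> matches Calculus
All 9 rows appear; 1 has NULL course.

SQL:
SELECT a.student, b.title AS course
FROM enrollments a
LEFT JOIN courses b ON a.course_id = b.id

Result:
student | course   
--------+----------
Yara    | Biology  
Quinn   | Economics
Olivia  | NULL     
Iris    | Calculus 
Chris   | Biology  
Alice   | Algebra  
Julia   | Biology  
Pete    | Biology  
Beth    | Calculus 


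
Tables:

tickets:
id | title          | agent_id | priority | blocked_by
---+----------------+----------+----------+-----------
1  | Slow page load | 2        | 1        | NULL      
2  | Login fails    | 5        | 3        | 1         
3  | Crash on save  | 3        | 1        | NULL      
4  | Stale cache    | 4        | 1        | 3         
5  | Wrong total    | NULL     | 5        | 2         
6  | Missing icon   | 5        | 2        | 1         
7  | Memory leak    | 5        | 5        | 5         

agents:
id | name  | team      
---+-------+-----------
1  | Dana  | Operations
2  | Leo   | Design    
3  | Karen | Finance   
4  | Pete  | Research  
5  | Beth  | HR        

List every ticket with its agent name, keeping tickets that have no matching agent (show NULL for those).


LEFT JOIN keeps every row from tickets (the left table); where agent_id has no match in agents, the agent columns become NULL. Walk through each ticket:
  - ticket 1 (Slow page load): agent_id=2 -> matches Leo
  - ticket 2 (Login fails): agent_id=5 -> matches Beth
  - ticket 3 (Crash on save): agent_id=3 -> matches Karen
  - ticket 4 (Stale cache): agent_id=4 -> matches Pete
  - ticket 5 (Wrong total): agent_id=NULL, no match -> kept with NULL
  - ticket 6 (Missing icon): agent_id=5 -> matches Beth
  - ticket 7 (Memory leak): agent_id=5 -> matches Beth
All 7 rows appear; 1 has NULL agent.

SQL:
SELECT a.title, b.name AS agent
FROM tickets a
LEFT JOIN agents b ON a.agent_id = b.id

Result:
title          | agent
---------------+------
Slow page load | Leo  
Login fails    | Beth 
Crash on save  | Karen
Stale cache    | Pete 
Wrong total    | NULL 
Missing icon   | Beth 
Memory leak    | Beth 


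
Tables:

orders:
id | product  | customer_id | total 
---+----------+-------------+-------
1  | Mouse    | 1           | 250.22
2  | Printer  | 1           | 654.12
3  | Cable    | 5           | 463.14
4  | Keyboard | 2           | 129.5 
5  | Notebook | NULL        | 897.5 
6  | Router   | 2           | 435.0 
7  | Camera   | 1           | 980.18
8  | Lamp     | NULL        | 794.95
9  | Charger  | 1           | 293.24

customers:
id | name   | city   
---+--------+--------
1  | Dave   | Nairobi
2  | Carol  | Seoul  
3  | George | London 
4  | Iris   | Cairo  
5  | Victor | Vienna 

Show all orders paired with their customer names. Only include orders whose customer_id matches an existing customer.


INNER JOIN keeps only orders rows whose customer_id matches an id in customers. Walk through each order:
  - order 1 (Mouse): customer_id=1 -> matches Dave
  - order 2 (Printer): customer_id=1 -> matches Dave
  - order 3 (Cable): customer_id=5 -> matches Victor
  - order 4 (Keyboard): customer_id=2 -> matches Carol
  - order 5 (Notebook): customer_id=NULL, no match -> dropped
  - order 6 (Router): customer_id=2 -> matches Carol
  - order 7 (Camera): customer_id=1 -> matches Dave
  - order 8 (Lamp): customer_id=NULL, no match -> dropped
  - order 9 (Charger): customer_id=1 -> matches Dave
So 2 of 9 rows are dropped.

SQL:
SELECT a.product, b.name AS customer
FROM orders a
INNER JOIN customers b ON a.customer_id = b.id

Result:
product  | customer
---------+---------
Mouse    | Dave    
Printer  | Dave    
Cable    | Victor  
Keyboard | Carol   
Router   | Carol   
Camera   | Dave    
Charger  | Dave    


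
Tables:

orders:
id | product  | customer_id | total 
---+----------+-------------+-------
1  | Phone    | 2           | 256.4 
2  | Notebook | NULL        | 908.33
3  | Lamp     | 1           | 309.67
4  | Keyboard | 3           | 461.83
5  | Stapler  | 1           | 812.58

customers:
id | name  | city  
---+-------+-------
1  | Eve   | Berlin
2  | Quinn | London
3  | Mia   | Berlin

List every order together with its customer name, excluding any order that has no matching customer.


INNER JOIN keeps only orders rows whose customer_id matches an id in customers. Walk through each order:
  - order 1 (Phone): customer_id=2 -> matches Quinn
  - order 2 (Notebook): customer_id=NULL, no match -> dropped
  - order 3 (Lamp): customer_id=1 -> matches Eve
  - order 4 (Keyboard): customer_id=3 -> matches Mia
  - order 5 (Stapler): customer_id=1 -> matches Eve
So 1 of 5 rows is dropped.

SQL:
SELECT a.product, b.name AS customer
FROM orders a
INNER JOIN customers b ON a.customer_id = b.id

Result:
product  | customer
---------+---------
Phone    | Quinn   
Lamp     | Eve     
Keyboard | Mia     
Stapler  | Eve     


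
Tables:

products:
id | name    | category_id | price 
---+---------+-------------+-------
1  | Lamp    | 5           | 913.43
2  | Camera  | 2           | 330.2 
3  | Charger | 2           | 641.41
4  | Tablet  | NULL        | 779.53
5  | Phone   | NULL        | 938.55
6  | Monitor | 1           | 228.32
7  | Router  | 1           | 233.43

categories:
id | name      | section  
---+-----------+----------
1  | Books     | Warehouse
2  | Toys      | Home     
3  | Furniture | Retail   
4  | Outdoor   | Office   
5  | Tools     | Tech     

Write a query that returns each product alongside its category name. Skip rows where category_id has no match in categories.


INNER JOIN keeps only products rows whose category_id matches an id in categories. Walk through each product:
  - product 1 (Lamp): category_id=5 -> matches Tools
  - product 2 (Camera): category_id=2 -> matches Toys
  - product 3 (Charger): category_id=2 -> matches Toys
  - product 4 (Tablet): category_id=NULL, no match -> dropped
  - product 5 (Phone): category_id=NULL, no match -> dropped
  - product 6 (Monitor): category_id=1 -> matches Books
  - product 7 (Router): category_id=1 -> matches Books
So 2 of 7 rows are dropped.

SQL:
SELECT a.name, b.name AS category
FROM products a
INNER JOIN categories b ON a.category_id = b.id

Result:
name    | category
--------+---------
Lamp    | Tools   
Camera  | Toys    
Charger | Toys    
Monitor | Books   
Router  | Books   


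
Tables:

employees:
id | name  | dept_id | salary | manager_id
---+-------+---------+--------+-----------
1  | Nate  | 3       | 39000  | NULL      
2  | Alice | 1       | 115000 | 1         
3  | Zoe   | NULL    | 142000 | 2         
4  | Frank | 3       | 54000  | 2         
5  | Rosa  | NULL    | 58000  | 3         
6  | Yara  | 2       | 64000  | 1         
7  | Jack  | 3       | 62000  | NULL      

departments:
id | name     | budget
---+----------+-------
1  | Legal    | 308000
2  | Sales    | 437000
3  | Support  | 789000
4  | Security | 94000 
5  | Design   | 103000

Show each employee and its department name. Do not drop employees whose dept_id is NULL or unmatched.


LEFT JOIN keeps every row from employees (the left table); where dept_id has no match in departments, the department columns become NULL. Walk through each employee:
  - employee 1 (Nate): dept_id=3 -> matches Support
  - employee 2 (Alice): dept_id=1 -> matches Legal
  - employee 3 (Zoe): dept_id=NULL, no match -> kept with NULL
  - employee 4 (Frank): dept_id=3 -> matches Support
  - employee 5 (Rosa): dept_id=NULL, no match -> kept with NULL
  - employee 6 (Yara): dept_id=2 -> matches Sales
  - employee 7 (Jack): dept_id=3 -> matches Support
All 7 rows appear; 2 have NULL department.

SQL:
SELECT a.name, b.name AS department
FROM employees a
LEFT JOIN departments b ON a.dept_id = b.id

Result:
name  | department
------+-----------
Nate  | Support   
Alice | Legal     
Zoe   | NULL      
Frank | Support   
Rosa  | NULL      
Yara  | Sales     
Jack  | Support   


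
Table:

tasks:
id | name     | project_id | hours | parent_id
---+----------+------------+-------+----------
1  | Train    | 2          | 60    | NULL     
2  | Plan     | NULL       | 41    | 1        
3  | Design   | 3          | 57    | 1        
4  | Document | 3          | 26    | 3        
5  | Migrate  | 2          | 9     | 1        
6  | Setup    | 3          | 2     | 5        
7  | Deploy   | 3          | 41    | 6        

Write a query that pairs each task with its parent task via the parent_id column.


This is a self-join: tasks is joined to a second copy of itself, matching each row's parent_id to another row's id. Use LEFT JOIN so rows with parent_id=NULL are kept.
  - task 1 (Train): parent_id=NULL -> NULL
  - task 2 (Plan): parent_id=1 -> Train
  - task 3 (Design): parent_id=1 -> Train
  - task 4 (Document): parent_id=3 -> Design
  - task 5 (Migrate): parent_id=1 -> Train
  - task 6 (Setup): parent_id=5 -> Migrate
  - task 7 (Deploy): parent_id=6 -> Setup

SQL:
SELECT a.name AS item, b.name AS parent
FROM tasks a
LEFT JOIN tasks b ON a.parent_id = b.id

Result:
item     | parent 
---------+--------
Train    | NULL   
Plan     | Train  
Design   | Train  
Document | Design 
Migrate  | Train  
Setup    | Migrate
Deploy   | Setup  


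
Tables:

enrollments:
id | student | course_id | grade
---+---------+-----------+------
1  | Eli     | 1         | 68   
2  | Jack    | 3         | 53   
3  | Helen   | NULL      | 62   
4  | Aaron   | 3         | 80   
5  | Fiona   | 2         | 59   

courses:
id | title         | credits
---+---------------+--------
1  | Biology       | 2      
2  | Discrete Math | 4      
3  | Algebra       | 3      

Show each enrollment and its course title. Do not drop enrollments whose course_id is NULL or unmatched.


LEFT JOIN keeps every row from enrollments (the left table); where course_id has no match in courses, the course columns become NULL. Walk through each enrollment:
  - enrollment 1 (Eli): course_id=1 -> matches Biology
  - enrollment 2 (Jack): course_id=3 -> matches Algebra
  - enrollment 3 (Helen): course_id=NULL, no match -> kept with NULL
  - enrollment 4 (Aaron): course_id=3 -> matches Algebra
  - enrollment 5 (Fiona): course_id=2 -> matches Discrete Math
All 5 rows appear; 1 has NULL course.

SQL:
SELECT a.student, b.title AS course
FROM enrollments a
LEFT JOIN courses b ON a.course_id = b.id

Result:
student | course       
--------+--------------
Eli     | Biology      
Jack    | Algebra      
Helen   | NULL         
Aaron   | Algebra      
Fiona   | Discrete Math


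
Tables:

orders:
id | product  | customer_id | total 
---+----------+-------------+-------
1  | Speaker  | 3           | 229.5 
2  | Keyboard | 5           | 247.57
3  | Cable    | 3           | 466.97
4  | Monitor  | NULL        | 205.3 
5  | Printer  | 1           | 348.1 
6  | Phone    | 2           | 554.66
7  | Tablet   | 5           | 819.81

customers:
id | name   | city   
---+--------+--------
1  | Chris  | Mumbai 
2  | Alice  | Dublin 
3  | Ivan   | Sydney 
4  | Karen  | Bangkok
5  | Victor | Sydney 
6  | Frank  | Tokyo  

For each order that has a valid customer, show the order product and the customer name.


INNER JOIN keeps only orders rows whose customer_id matches an id in customers. Walk through each order:
  - order 1 (Speaker): customer_id=3 -> matches Ivan
  - order 2 (Keyboard): customer_id=5 -> matches Victor
  - order 3 (Cable): customer_id=3 -> matches Ivan
  - order 4 (Monitor): customer_id=NULL, no match -> dropped
  - order 5 (Printer): customer_id=1 -> matches Chris
  - order 6 (Phone): customer_id=2 -> matches Alice
  - order 7 (Tablet): customer_id=5 -> matches Victor
So 1 of 7 rows is dropped.

SQL:
SELECT a.product, b.name AS customer
FROM orders a
INNER JOIN customers b ON a.customer_id = b.id

Result:
product  | customer
---------+---------
Speaker  | Ivan    
Keyboard | Victor  
Cable    | Ivan    
Printer  | Chris   
Phone    | Alice   
Tablet   | Victor  


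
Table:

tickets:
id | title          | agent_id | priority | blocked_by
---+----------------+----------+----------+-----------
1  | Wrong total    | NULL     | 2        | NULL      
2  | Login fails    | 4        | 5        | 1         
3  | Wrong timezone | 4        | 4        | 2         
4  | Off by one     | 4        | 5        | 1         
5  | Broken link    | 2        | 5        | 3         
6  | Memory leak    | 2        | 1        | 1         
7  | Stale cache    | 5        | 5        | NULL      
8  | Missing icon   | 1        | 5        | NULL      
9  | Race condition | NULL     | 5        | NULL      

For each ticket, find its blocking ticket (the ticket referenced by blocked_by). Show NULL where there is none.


This is a self-join: tickets is joined to a second copy of itself, matching each row's blocked_by to another row's id. Use LEFT JOIN so rows with blocked_by=NULL are kept.
  - ticket 1 (Wrong total): blocked_by=NULL -> NULL
  - ticket 2 (Login fails): blocked_by=1 -> Wrong total
  - ticket 3 (Wrong timezone): blocked_by=2 -> Login fails
  - ticket 4 (Off by one): blocked_by=1 -> Wrong total
  - ticket 5 (Broken link): blocked_by=3 -> Wrong timezone
  - ticket 6 (Memory leak): blocked_by=1 -> Wrong total
  - ticket 7 (Stale cache): blocked_by=NULL -> NULL
  - ticket 8 (Missing icon): blocked_by=NULL -> NULL
  - ticket 9 (Race condition): blocked_by=NULL -> NULL

SQL:
SELECT a.title AS item, b.title AS blocked_by
FROM tickets a
LEFT JOIN tickets b ON a.blocked_by = b.id

Result:
item           | blocked_by    
---------------+---------------
Wrong total    | NULL          
Login fails    | Wrong total   
Wrong timezone | Login fails   
Off by one     | Wrong total   
Broken link    | Wrong timezone
Memory leak    | Wrong total   
Stale cache    | NULL          
Missing icon   | NULL          
Race condition | NULL          


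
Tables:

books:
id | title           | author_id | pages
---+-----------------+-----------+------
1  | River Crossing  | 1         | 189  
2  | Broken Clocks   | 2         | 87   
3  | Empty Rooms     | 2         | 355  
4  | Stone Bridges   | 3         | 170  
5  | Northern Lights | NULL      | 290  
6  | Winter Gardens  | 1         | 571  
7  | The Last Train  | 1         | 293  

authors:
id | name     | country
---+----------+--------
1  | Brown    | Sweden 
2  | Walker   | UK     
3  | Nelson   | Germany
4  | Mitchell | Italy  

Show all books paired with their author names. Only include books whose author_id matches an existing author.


INNER JOIN keeps only books rows whose author_id matches an id in authors. Walk through each book:
  - book 1 (River Crossing): author_id=1 -> matches Brown
  - book 2 (Broken Clocks): author_id=2 -> matches Walker
  - book 3 (Empty Rooms): author_id=2 -> matches Walker
  - book 4 (Stone Bridges): author_id=3 -> matches Nelson
  - book 5 (Northern Lights): author_id=NULL, no match -> dropped
  - book 6 (Winter Gardens): author_id=1 -> matches Brown
  - book 7 (The Last Train): author_id=1 -> matches Brown
So 1 of 7 rows is dropped.

SQL:
SELECT a.title, b.name AS author
FROM books a
INNER JOIN authors b ON a.author_id = b.id

Result:
title          | author
---------------+-------
River Crossing | Brown 
Broken Clocks  | Walker
Empty Rooms    | Walker
Stone Bridges  | Nelson
Winter Gardens | Brown 
The Last Train | Brown 


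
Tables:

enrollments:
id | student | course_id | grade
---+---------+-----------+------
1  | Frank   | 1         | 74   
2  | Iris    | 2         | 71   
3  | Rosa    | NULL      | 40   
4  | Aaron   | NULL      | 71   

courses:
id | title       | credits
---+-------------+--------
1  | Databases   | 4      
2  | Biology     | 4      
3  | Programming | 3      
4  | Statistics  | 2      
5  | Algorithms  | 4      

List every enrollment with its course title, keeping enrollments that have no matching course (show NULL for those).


LEFT JOIN keeps every row from enrollments (the left table); where course_id has no match in courses, the course columns become NULL. Walk through each enrollment:
  - enrollment 1 (Frank): course_id=1 -> matches Databases
  - enrollment 2 (Iris): course_id=2 -> matches Biology
  - enrollment 3 (Rosa): course_id=NULL, no match -> kept with NULL
  - enrollment 4 (Aaron): course_id=NULL, no match -> kept with NULL
All 4 rows appear; 2 have NULL course.

SQL:
SELECT a.student, b.title AS course
FROM enrollments a
LEFT JOIN courses b ON a.course_id = b.id

Result:
student | course   
--------+----------
Frank   | Databases
Iris    | Biology  
Rosa    | NULL     
Aaron   | NULL     


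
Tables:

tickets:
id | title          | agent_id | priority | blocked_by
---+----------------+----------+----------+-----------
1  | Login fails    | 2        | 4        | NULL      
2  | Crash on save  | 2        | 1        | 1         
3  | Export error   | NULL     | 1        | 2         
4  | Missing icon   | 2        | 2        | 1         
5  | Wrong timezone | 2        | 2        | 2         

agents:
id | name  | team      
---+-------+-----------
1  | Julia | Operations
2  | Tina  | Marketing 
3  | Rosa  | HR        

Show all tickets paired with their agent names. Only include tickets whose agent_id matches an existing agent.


INNER JOIN keeps only tickets rows whose agent_id matches an id in agents. Walk through each ticket:
  - ticket 1 (Login fails): agent_id=2 -> matches Tina
  - ticket 2 (Crash on save): agent_id=2 -> matches Tina
  - ticket 3 (Export error): agent_id=NULL, no match -> dropped
  - ticket 4 (Missing icon): agent_id=2 -> matches Tina
  - ticket 5 (Wrong timezone): agent_id=2 -> matches Tina
So 1 of 5 rows is dropped.

SQL:
SELECT a.title, b.name AS agent
FROM tickets a
INNER JOIN agents b ON a.agent_id = b.id

Result:
title          | agent
---------------+------
Login fails    | Tina 
Crash on save  | Tina 
Missing icon   | Tina 
Wrong timezone | Tina 


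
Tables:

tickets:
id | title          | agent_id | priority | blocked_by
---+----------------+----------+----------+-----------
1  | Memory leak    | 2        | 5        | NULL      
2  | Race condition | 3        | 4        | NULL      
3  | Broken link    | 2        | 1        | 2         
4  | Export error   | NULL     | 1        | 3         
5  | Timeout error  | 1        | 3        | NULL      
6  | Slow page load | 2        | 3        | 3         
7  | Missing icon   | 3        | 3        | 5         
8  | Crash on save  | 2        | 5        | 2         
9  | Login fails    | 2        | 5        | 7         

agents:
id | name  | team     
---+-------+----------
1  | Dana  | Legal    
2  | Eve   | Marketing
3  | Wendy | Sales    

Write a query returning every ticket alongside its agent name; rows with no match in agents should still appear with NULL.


LEFT JOIN keeps every row from tickets (the left table); where agent_id has no match in agents, the agent columns become NULL. Walk through each ticket:
  - ticket 1 (Memory leak): agent_id=2 -> matches Eve
  - ticket 2 (Race condition): agent_id=3 -> matches Wendy
  - ticket 3 (Broken link): agent_id=2 -> matches Eve
  - ticket 4 (Export error): agent_id=NULL, no match -> kept with NULL
  - ticket 5 (Timeout error): agent_id=1 -> matches Dana
  - ticket 6 (Slow page load): agent_id=2 -> matches Eve
  - ticket 7 (Missing icon): agent_id=3 -> matches Wendy
  - ticket 8 (Crash on save): agent_id=2 -> matches Eve
  - ticket 9 (Login fails): agent_id=2 -> matches Eve
All 9 rows appear; 1 has NULL agent.

SQL:
SELECT a.title, b.name AS agent
FROM tickets a
LEFT JOIN agents b ON a.agent_id = b.id

Result:
title          | agent
---------------+------
Memory leak    | Eve  
Race condition | Wendy
Broken link    | Eve  
Export error   | NULL 
Timeout error  | Dana 
Slow page load | Eve  
Missing icon   | Wendy
Crash on save  | Eve  
Login fails    | Eve  


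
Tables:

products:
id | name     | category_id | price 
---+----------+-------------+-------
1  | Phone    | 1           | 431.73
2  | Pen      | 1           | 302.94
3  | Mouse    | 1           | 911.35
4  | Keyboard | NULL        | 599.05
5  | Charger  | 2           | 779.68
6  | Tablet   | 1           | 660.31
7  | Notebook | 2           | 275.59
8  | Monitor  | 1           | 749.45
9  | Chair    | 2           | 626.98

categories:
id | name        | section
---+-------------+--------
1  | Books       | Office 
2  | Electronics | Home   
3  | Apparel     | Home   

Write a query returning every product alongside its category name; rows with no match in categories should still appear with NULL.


LEFT JOIN keeps every row from products (the left table); where category_id has no match in categories, the category columns become NULL. Walk through each product:
  - product 1 (Phone): category_id=1 -> matches Books
  - product 2 (Pen): category_id=1 -> matches Books
  - product 3 (Mouse): category_id=1 -> matches Books
  - product 4 (Keyboard): category_id=NULL, no match -> kept with NULL
  - product 5 (Charger): category_id=2 -> matches Electronics
  - product 6 (Tablet): category_id=1 -> matches Books
  - product 7 (Notebook): category_id=2 -> matches Electronics
  - product 8 (Monitor): category_id=1 -> matches Books
  - product 9 (Chair): category_id=2 -> matches Electronics
All 9 rows appear; 1 has NULL category.

SQL:
SELECT a.name, b.name AS category
FROM products a
LEFT JOIN categories b ON a.category_id = b.id

Result:
name     | category   
---------+------------
Phone    | Books      
Pen      | Books      
Mouse    | Books      
Keyboard | NULL       
Charger  | Electronics
Tablet   | Books      
Notebook | Electronics
Monitor  | Books      
Chair    | Electronics


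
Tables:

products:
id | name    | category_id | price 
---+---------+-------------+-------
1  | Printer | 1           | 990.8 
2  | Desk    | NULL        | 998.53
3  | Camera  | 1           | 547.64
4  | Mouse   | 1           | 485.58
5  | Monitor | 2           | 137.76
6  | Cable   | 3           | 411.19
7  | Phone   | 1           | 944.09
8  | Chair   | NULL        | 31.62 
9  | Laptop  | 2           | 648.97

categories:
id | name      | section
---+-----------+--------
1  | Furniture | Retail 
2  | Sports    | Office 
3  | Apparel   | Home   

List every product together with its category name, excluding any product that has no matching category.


INNER JOIN keeps only products rows whose category_id matches an id in categories. Walk through each product:
  - product 1 (Printer): category_id=1 -> matches Furniture
  - product 2 (Desk): category_id=NULL, no match -> dropped
  - product 3 (Camera): category_id=1 -> matches Furniture
  - product 4 (Mouse): category_id=1 -> matches Furniture
  - product 5 (Monitor): category_id=2 -> matches Sports
  - product 6 (Cable): category_id=3 -> matches Apparel
  - product 7 (Phone): category_id=1 -> matches Furniture
  - product 8 (Chair): category_id=NULL, no match -> dropped
  - product 9 (Laptop): category_id=2 -> matches Sports
So 2 of 9 rows are dropped.

SQL:
SELECT a.name, b.name AS category
FROM products a
INNER JOIN categories b ON a.category_id = b.id

Result:
name    | category 
--------+----------
Printer | Furniture
Camera  | Furniture
Mouse   | Furniture
Monitor | Sports   
Cable   | Apparel  
Phone   | Furniture
Laptop  | Sports   


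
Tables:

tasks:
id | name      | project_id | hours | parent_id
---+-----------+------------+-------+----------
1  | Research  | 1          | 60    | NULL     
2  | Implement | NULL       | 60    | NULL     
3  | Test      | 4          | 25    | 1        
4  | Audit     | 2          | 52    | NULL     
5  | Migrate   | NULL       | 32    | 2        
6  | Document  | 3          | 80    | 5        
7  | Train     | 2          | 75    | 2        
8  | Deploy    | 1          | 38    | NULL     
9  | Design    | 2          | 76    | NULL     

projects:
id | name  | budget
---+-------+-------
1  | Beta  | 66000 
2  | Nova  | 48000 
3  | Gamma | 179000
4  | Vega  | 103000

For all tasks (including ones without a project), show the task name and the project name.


LEFT JOIN keeps every row from tasks (the left table); where project_id has no match in projects, the project columns become NULL. Walk through each task:
  - task 1 (Research): project_id=1 -> matches Beta
  - task 2 (Implement): project_id=NULL, no match -> kept with NULL
  - task 3 (Test): project_id=4 -> matches Vega
  - task 4 (Audit): project_id=2 -> matches Nova
  - task 5 (Migrate): project_id=NULL, no match -> kept with NULL
  - task 6 (Document): project_id=3 -> matches Gamma
  - task 7 (Train): project_id=2 -> matches Nova
  - task 8 (Deploy): project_id=1 -> matches Beta
  - task 9 (Design): project_id=2 -> matches Nova
All 9 rows appear; 2 have NULL project.

SQL:
SELECT a.name, b.name AS project
FROM tasks a
LEFT JOIN projects b ON a.project_id = b.id

Result:
name      | project
----------+--------
Research  | Beta   
Implement | NULL   
Test      | Vega   
Audit     | Nova   
Migrate   | NULL   
Document  | Gamma  
Train     | Nova   
Deploy    | Beta   
Design    | Nova   


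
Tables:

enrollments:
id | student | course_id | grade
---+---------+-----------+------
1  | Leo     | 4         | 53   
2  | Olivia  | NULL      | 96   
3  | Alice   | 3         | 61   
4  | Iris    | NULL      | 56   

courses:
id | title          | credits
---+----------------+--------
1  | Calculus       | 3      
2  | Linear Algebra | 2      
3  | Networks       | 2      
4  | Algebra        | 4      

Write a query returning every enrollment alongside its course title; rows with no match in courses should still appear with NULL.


LEFT JOIN keeps every row from enrollments (the left table); where course_id has no match in courses, the course columns become NULL. Walk through each enrollment:
  - enrollment 1 (Leo): course_id=4 -> matches Algebra
  - enrollment 2 (Olivia): course_id=NULL, no match -> kept with NULL
  - enrollment 3 (Alice): course_id=3 -> matches Networks
  - enrollment 4 (Iris): course_id=NULL, no match -> kept with NULL
All 4 rows appear; 2 have NULL course.

SQL:
SELECT a.student, b.title AS course
FROM enrollments a
LEFT JOIN courses b ON a.course_id = b.id

Result:
student | course  
--------+---------
Leo     | Algebra 
Olivia  | NULL    
Alice   | Networks
Iris    | NULL    


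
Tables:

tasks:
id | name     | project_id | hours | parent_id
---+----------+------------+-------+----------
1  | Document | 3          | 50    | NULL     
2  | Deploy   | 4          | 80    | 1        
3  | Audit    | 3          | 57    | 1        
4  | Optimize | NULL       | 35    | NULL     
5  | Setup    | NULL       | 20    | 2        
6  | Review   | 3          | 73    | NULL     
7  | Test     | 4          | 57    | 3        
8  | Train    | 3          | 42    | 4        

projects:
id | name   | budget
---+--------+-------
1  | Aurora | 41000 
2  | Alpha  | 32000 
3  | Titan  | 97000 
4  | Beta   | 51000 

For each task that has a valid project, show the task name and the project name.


INNER JOIN keeps only tasks rows whose project_id matches an id in projects. Walk through each task:
  - task 1 (Document): project_id=3 -> matches Titan
  - task 2 (Deploy): project_id=4 -> matches Beta
  - task 3 (Audit): project_id=3 -> matches Titan
  - task 4 (Optimize): project_id=NULL, no match -> dropped
  - task 5 (Setup): project_id=NULL, no match -> dropped
  - task 6 (Review): project_id=3 -> matches Titan
  - task 7 (Test): project_id=4 -> matches Beta
  - task 8 (Train): project_id=3 -> matches Titan
So 2 of 8 rows are dropped.

SQL:
SELECT a.name, b.name AS project
FROM tasks a
INNER JOIN projects b ON a.project_id = b.id

Result:
name     | project
---------+--------
Document | Titan  
Deploy   | Beta   
Audit    | Titan  
Review   | Titan  
Test     | Beta   
Train    | Titan  
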